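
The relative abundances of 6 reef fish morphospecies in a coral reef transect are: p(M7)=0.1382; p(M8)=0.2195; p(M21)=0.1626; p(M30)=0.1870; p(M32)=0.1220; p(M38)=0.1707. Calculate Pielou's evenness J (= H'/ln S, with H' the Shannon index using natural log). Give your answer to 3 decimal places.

0.990

H' = −Σ pᵢ ln pᵢ = −((-0.27351) + (-0.33285) + (-0.29536) + (-0.31353) + (-0.25666) + (-0.30177)) = 1.77367 (working shown to 5 dp, full precision carried).
With S = 6 species, ln S = 1.79176, so J = 1.77367/1.79176 = 0.98991, i.e. 0.990 to 3 decimal places.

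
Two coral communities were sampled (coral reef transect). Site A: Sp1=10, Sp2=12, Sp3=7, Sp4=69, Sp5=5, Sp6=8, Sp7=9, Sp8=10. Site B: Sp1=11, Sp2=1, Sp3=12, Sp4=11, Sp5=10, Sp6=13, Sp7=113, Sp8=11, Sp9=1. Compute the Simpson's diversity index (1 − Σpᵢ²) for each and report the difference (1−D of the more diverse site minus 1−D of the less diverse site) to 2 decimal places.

0.09

Site A: N=130, proportions 0.0769, 0.0923, 0.0538, 0.5308, 0.0385, 0.0615, 0.0692, 0.0769, giving 1−D = 0.6850 (working shown to 4 dp, full precision carried).
Site B: N=183, proportions 0.0601, 0.0055, 0.0656, 0.0601, 0.0546, 0.071, 0.6175, 0.0601, 0.0055, giving 1−D = 0.5955.
Difference = |0.6850 − 0.5955| = 0.0895, i.e. 0.09 to 2 decimal places.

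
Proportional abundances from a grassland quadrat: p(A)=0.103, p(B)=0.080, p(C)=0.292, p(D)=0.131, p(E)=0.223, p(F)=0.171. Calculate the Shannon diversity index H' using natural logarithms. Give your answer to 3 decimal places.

Each pᵢ ln pᵢ term (working shown to 5 dp, full precision carried): 0.103×(-2.27303)=-0.23412, 0.08×(-2.52573)=-0.20206, 0.292×(-1.23100)=-0.35945, 0.131×(-2.03256)=-0.26627, 0.223×(-1.50058)=-0.33463, 0.171×(-1.76609)=-0.30200.
Sum = -1.69853, so H' = 1.699.

1.699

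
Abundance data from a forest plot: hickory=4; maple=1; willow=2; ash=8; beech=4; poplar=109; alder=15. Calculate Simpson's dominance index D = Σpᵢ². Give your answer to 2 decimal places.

Total N = 4+1+2+8+4+109+15 = 143, so the proportions are 0.028, 0.007, 0.014, 0.0559, 0.028, 0.7622, 0.1049 (working shown to 4 dp, full precision carried).
D = 0.028² + 0.007² + 0.014² + 0.0559² + 0.028² + 0.7622² + 0.1049² = 0.0008 + 0.0000 + 0.0002 + 0.0031 + 0.0008 + 0.5810 + 0.0110 = 0.5969.
To 2 decimal places, D = 0.60.

0.60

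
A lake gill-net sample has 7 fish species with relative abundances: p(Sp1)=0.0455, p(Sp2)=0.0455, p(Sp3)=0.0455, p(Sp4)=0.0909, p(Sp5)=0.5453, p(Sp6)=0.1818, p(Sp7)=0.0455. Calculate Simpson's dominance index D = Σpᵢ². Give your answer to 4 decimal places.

0.3469

D = 0.0455² + 0.0455² + 0.0455² + 0.0909² + 0.5453² + 0.1818² + 0.0455² = 0.002070 + 0.002070 + 0.002070 + 0.008263 + 0.297352 + 0.033051 + 0.002070 = 0.346947 (working shown to 6 dp, full precision carried).
To 4 decimal places, D = 0.3469.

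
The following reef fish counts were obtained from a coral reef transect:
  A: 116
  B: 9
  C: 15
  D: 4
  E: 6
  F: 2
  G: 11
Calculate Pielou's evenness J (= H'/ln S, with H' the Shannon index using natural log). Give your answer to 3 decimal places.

0.550

Total N = 116+9+15+4+6+2+11 = 163, so the proportions are 0.71166, 0.05521, 0.09202, 0.02454, 0.03681, 0.01227, 0.06748 (working shown to 5 dp, full precision carried).
H' = −Σ pᵢ ln pᵢ = −((-0.24208) + (-0.15993) + (-0.21954) + (-0.09098) + (-0.12155) + (-0.05400) + (-0.18193)) = 1.07000.
With S = 7 species, ln S = 1.94591, so J = 1.07000/1.94591 = 0.54987, i.e. 0.550 to 3 decimal places.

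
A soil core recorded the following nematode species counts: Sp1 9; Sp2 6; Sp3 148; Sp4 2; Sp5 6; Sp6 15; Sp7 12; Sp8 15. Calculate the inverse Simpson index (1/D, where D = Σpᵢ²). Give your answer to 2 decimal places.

2.00

Total N = 9+6+148+2+6+15+12+15 = 213, so the proportions are 0.04225, 0.02817, 0.69484, 0.00939, 0.02817, 0.07042, 0.05634, 0.07042 (working shown to 5 dp, full precision carried).
D = 0.04225² + 0.02817² + 0.69484² + 0.00939² + 0.02817² + 0.07042² + 0.05634² + 0.07042² = 0.00179 + 0.00079 + 0.48280 + 0.00009 + 0.00079 + 0.00496 + 0.00317 + 0.00496 = 0.49935.
So 1/D = 2.0026, i.e. 2.00 to 2 decimal places.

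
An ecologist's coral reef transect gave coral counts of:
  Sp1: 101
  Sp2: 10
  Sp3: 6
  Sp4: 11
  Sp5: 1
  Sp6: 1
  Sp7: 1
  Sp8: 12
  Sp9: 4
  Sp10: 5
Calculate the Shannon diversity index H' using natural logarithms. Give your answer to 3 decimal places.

1.276

Total N = 101+10+6+11+1+1+1+12+4+5 = 152, so the proportions are 0.66447, 0.06579, 0.03947, 0.07237, 0.00658, 0.00658, 0.00658, 0.07895, 0.02632, 0.03289 (working shown to 5 dp, full precision carried).
Each pᵢ ln pᵢ term: 0.66447×(-0.40876)=-0.27161, 0.06579×(-2.72130)=-0.17903, 0.03947×(-3.23212)=-0.12758, 0.07237×(-2.62599)=-0.19004, 0.00658×(-5.02388)=-0.03305, 0.00658×(-5.02388)=-0.03305, 0.00658×(-5.02388)=-0.03305, 0.07895×(-2.53897)=-0.20045, 0.02632×(-3.63759)=-0.09573, 0.03289×(-3.41444)=-0.11232.
Sum = -1.27591, so H' = 1.276.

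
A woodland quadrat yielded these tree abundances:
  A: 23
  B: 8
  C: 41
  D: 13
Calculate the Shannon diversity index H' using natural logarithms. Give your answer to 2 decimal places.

1.21

Total N = 23+8+41+13 = 85, so the proportions are 0.27059, 0.09412, 0.48235, 0.15294 (working shown to 5 dp, full precision carried).
Each pᵢ ln pᵢ term: 0.27059×(-1.30716)=-0.35370, 0.09412×(-2.36321)=-0.22242, 0.48235×(-0.72908)=-0.35167, 0.15294×(-1.87770)=-0.28718.
Sum = -1.21497, so H' = 1.21.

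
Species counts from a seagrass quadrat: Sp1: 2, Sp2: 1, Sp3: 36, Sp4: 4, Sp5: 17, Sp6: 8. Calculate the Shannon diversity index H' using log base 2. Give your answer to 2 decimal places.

Total N = 2+1+36+4+17+8 = 68, so the proportions are 0.0294, 0.0147, 0.5294, 0.0588, 0.25, 0.1176 (working shown to 4 dp, full precision carried).
Each pᵢ log₂ pᵢ term: 0.0294×(-5.0875)=-0.1496, 0.0147×(-6.0875)=-0.0895, 0.5294×(-0.9175)=-0.4858, 0.0588×(-4.0875)=-0.2404, 0.25×(-2.0000)=-0.5000, 0.1176×(-3.0875)=-0.3632.
Sum = -1.8286, so H' = 1.83.

1.83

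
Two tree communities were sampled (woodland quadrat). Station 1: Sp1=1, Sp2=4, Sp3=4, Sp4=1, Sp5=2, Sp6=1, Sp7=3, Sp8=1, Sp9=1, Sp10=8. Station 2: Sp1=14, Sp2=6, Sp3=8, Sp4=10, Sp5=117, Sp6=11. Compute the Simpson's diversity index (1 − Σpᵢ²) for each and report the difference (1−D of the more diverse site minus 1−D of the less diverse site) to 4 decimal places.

0.3469

Station 1: N=26, proportions 0.038462, 0.153846, 0.153846, 0.038462, 0.076923, 0.038462, 0.115385, 0.038462, 0.038462, 0.307692, giving 1−D = 0.831361 (working shown to 6 dp, full precision carried).
Station 2: N=166, proportions 0.084337, 0.036145, 0.048193, 0.060241, 0.704819, 0.066265, giving 1−D = 0.484468.
Difference = |0.831361 − 0.484468| = 0.346893, i.e. 0.3469 to 4 decimal places.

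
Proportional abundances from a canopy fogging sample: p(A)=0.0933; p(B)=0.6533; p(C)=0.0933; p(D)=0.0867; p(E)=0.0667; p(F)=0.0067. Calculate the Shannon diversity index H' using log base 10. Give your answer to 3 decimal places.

0.498

Each pᵢ log₁₀ pᵢ term (working shown to 5 dp, full precision carried): 0.0933×(-1.03012)=-0.09611, 0.6533×(-0.18489)=-0.12079, 0.0933×(-1.03012)=-0.09611, 0.0867×(-1.06198)=-0.09207, 0.0667×(-1.17587)=-0.07843, 0.0067×(-2.17393)=-0.01457.
Sum = -0.49808, so H' = 0.498.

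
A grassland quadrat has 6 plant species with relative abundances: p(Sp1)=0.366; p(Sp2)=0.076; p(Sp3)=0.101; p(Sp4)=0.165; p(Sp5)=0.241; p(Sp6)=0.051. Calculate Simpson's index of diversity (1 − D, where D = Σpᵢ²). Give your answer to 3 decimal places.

D = 0.366² + 0.076² + 0.101² + 0.165² + 0.241² + 0.051² = 0.13396 + 0.00578 + 0.01020 + 0.02723 + 0.05808 + 0.00260 = 0.23784 (working shown to 5 dp, full precision carried).
So 1 − D = 0.76216, i.e. 0.762 to 3 decimal places.

0.762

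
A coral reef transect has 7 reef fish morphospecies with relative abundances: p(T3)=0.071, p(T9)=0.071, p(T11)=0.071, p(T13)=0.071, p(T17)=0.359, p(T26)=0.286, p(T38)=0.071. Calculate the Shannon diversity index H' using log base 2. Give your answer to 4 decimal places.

Each pᵢ log₂ pᵢ term (working shown to 6 dp, full precision carried): 0.071×(-3.816037)=-0.270939, 0.071×(-3.816037)=-0.270939, 0.071×(-3.816037)=-0.270939, 0.071×(-3.816037)=-0.270939, 0.359×(-1.477944)=-0.530582, 0.286×(-1.805913)=-0.516491, 0.071×(-3.816037)=-0.270939.
Sum = -2.401766, so H' = 2.4018.

2.4018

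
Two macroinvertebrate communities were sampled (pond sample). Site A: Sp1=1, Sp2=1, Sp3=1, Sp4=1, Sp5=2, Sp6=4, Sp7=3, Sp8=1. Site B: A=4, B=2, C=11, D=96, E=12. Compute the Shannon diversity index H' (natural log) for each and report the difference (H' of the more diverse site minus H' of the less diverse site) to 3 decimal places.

Site A: N=14, proportions 0.07143, 0.07143, 0.07143, 0.07143, 0.14286, 0.28571, 0.21429, 0.07143, giving H' = 1.90854 (working shown to 5 dp, full precision carried).
Site B: N=125, proportions 0.032, 0.016, 0.088, 0.768, 0.096, giving H' = 0.81788.
Difference = |1.90854 − 0.81788| = 1.09066, i.e. 1.091 to 3 decimal places.

1.091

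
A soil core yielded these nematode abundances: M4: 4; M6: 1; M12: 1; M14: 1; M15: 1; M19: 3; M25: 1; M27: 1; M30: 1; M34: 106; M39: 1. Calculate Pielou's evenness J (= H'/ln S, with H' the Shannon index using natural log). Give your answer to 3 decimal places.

0.266

Total N = 4+1+1+1+1+3+1+1+1+106+1 = 121, so the proportions are 0.03306, 0.00826, 0.00826, 0.00826, 0.00826, 0.02479, 0.00826, 0.00826, 0.00826, 0.87603, 0.00826 (working shown to 5 dp, full precision carried).
H' = −Σ pᵢ ln pᵢ = −((-0.11271) + (-0.03963) + (-0.03963) + (-0.03963) + (-0.03963) + (-0.09167) + (-0.03963) + (-0.03963) + (-0.03963) + (-0.11594) + (-0.03963)) = 0.63740.
With S = 11 species, ln S = 2.39790, so J = 0.63740/2.39790 = 0.26582, i.e. 0.266 to 3 decimal places.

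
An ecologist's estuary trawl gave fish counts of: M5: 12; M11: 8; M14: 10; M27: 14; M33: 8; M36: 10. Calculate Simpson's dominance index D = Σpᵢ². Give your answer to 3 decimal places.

0.174

Total N = 12+8+10+14+8+10 = 62, so the proportions are 0.19355, 0.12903, 0.16129, 0.22581, 0.12903, 0.16129 (working shown to 5 dp, full precision carried).
D = 0.19355² + 0.12903² + 0.16129² + 0.22581² + 0.12903² + 0.16129² = 0.03746 + 0.01665 + 0.02601 + 0.05099 + 0.01665 + 0.02601 = 0.17378.
To 3 decimal places, D = 0.174.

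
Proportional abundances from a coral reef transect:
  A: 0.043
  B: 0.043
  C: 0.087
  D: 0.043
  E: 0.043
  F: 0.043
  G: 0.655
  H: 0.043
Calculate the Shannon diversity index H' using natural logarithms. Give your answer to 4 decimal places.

Each pᵢ ln pᵢ term (working shown to 6 dp, full precision carried): 0.043×(-3.146555)=-0.135302, 0.043×(-3.146555)=-0.135302, 0.087×(-2.441847)=-0.212441, 0.043×(-3.146555)=-0.135302, 0.043×(-3.146555)=-0.135302, 0.043×(-3.146555)=-0.135302, 0.655×(-0.423120)=-0.277144, 0.043×(-3.146555)=-0.135302.
Sum = -1.301396, so H' = 1.3014.

1.3014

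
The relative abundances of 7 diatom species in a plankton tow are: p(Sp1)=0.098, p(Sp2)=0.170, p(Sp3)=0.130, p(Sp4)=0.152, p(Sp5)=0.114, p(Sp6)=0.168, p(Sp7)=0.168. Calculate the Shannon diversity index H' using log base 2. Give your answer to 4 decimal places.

Each pᵢ log₂ pᵢ term (working shown to 6 dp, full precision carried): 0.098×(-3.351074)=-0.328405, 0.17×(-2.556393)=-0.434587, 0.13×(-2.943416)=-0.382644, 0.152×(-2.717857)=-0.413114, 0.114×(-3.132894)=-0.357150, 0.168×(-2.573467)=-0.432342, 0.168×(-2.573467)=-0.432342.
Sum = -2.780585, so H' = 2.7806.

2.7806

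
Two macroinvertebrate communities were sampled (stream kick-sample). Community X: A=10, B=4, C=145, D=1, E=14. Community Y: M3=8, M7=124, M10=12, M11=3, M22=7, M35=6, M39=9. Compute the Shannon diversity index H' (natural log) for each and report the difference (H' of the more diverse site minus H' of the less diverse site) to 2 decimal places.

0.40

Community X: N=174, proportions 0.0575, 0.023, 0.8333, 0.0057, 0.0805, giving H' = 0.6352 (working shown to 4 dp, full precision carried).
Community Y: N=169, proportions 0.0473, 0.7337, 0.071, 0.0178, 0.0414, 0.0355, 0.0533, giving H' = 1.0375.
Difference = |0.6352 − 1.0375| = 0.4023, i.e. 0.40 to 2 decimal places.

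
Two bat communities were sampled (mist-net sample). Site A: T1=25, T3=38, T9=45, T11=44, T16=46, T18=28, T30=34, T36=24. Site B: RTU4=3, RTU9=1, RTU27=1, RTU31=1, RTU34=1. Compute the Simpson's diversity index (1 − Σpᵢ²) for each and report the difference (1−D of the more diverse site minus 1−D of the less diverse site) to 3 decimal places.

Site A: N=284, proportions 0.08803, 0.1338, 0.15845, 0.15493, 0.16197, 0.09859, 0.11972, 0.08451, giving 1−D = 0.86781 (working shown to 5 dp, full precision carried).
Site B: N=7, proportions 0.42857, 0.14286, 0.14286, 0.14286, 0.14286, giving 1−D = 0.73469.
Difference = |0.86781 − 0.73469| = 0.13312, i.e. 0.133 to 3 decimal places.

0.133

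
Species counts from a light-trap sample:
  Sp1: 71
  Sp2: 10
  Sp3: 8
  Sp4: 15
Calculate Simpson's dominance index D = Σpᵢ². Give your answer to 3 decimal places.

Total N = 71+10+8+15 = 104, so the proportions are 0.68269, 0.09615, 0.07692, 0.14423 (working shown to 5 dp, full precision carried).
D = 0.68269² + 0.09615² + 0.07692² + 0.14423² = 0.46607 + 0.00925 + 0.00592 + 0.02080 = 0.50203.
To 3 decimal places, D = 0.502.

0.502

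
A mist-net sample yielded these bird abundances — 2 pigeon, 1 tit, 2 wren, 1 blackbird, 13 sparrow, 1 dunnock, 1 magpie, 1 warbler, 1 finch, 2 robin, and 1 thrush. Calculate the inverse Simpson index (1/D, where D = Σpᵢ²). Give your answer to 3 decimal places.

3.596

Total N = 2+1+2+1+13+1+1+1+1+2+1 = 26, so the proportions are 0.0769231, 0.0384615, 0.0769231, 0.0384615, 0.5, 0.0384615, 0.0384615, 0.0384615, 0.0384615, 0.0769231, 0.0384615 (working shown to 7 dp, full precision carried).
D = 0.0769231² + 0.0384615² + 0.0769231² + 0.0384615² + 0.5² + 0.0384615² + 0.0384615² + 0.0384615² + 0.0384615² + 0.0769231² + 0.0384615² = 0.0059172 + 0.0014793 + 0.0059172 + 0.0014793 + 0.2500000 + 0.0014793 + 0.0014793 + 0.0014793 + 0.0014793 + 0.0059172 + 0.0014793 = 0.2781065.
So 1/D = 3.59574, i.e. 3.596 to 3 decimal places.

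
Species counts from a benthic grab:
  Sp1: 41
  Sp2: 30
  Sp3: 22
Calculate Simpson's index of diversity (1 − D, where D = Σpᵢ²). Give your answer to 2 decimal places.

0.65

Total N = 41+30+22 = 93, so the proportions are 0.4409, 0.3226, 0.2366 (working shown to 4 dp, full precision carried).
D = 0.4409² + 0.3226² + 0.2366² = 0.1944 + 0.1041 + 0.0560 = 0.3544.
So 1 − D = 0.6456, i.e. 0.65 to 2 decimal places.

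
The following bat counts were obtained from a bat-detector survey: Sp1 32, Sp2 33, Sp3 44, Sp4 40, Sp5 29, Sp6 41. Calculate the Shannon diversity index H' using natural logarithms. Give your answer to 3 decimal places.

1.781

Total N = 32+33+44+40+29+41 = 219, so the proportions are 0.14612, 0.15068, 0.20091, 0.18265, 0.13242, 0.18721 (working shown to 5 dp, full precision carried).
Each pᵢ ln pᵢ term: 0.14612×(-1.92334)=-0.28104, 0.15068×(-1.89256)=-0.28518, 0.20091×(-1.60488)=-0.32244, 0.18265×(-1.70019)=-0.31054, 0.13242×(-2.02178)=-0.26772, 0.18721×(-1.67550)=-0.31368.
Sum = -1.78060, so H' = 1.781.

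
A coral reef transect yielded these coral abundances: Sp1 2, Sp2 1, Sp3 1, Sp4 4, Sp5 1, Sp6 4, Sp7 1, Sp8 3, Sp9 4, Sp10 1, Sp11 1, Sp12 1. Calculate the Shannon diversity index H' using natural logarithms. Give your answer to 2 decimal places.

2.29

Total N = 2+1+1+4+1+4+1+3+4+1+1+1 = 24, so the proportions are 0.0833, 0.0417, 0.0417, 0.1667, 0.0417, 0.1667, 0.0417, 0.125, 0.1667, 0.0417, 0.0417, 0.0417 (working shown to 4 dp, full precision carried).
Each pᵢ ln pᵢ term: 0.0833×(-2.4849)=-0.2071, 0.0417×(-3.1781)=-0.1324, 0.0417×(-3.1781)=-0.1324, 0.1667×(-1.7918)=-0.2986, 0.0417×(-3.1781)=-0.1324, 0.1667×(-1.7918)=-0.2986, 0.0417×(-3.1781)=-0.1324, 0.125×(-2.0794)=-0.2599, 0.1667×(-1.7918)=-0.2986, 0.0417×(-3.1781)=-0.1324, 0.0417×(-3.1781)=-0.1324, 0.0417×(-3.1781)=-0.1324.
Sum = -2.2898, so H' = 2.29.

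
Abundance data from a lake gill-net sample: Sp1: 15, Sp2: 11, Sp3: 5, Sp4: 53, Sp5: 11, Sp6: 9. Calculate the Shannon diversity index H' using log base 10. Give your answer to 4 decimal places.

0.6322

Total N = 15+11+5+53+11+9 = 104, so the proportions are 0.144231, 0.105769, 0.048077, 0.509615, 0.105769, 0.086538 (working shown to 6 dp, full precision carried).
Each pᵢ log₁₀ pᵢ term: 0.144231×(-0.840942)=-0.121290, 0.105769×(-0.975641)=-0.103193, 0.048077×(-1.318063)=-0.063368, 0.509615×(-0.292757)=-0.149194, 0.105769×(-0.975641)=-0.103193, 0.086538×(-1.062791)=-0.091972.
Sum = -0.632210, so H' = 0.6322.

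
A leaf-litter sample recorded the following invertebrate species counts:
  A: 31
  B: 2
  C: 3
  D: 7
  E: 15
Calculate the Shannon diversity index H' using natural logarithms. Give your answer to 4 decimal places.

Total N = 31+2+3+7+15 = 58, so the proportions are 0.534483, 0.034483, 0.051724, 0.12069, 0.258621 (working shown to 6 dp, full precision carried).
Each pᵢ ln pᵢ term: 0.534483×(-0.626456)=-0.334830, 0.034483×(-3.367296)=-0.116114, 0.051724×(-2.961831)=-0.153198, 0.12069×(-2.114533)=-0.255202, 0.258621×(-1.352393)=-0.349757.
Sum = -1.209101, so H' = 1.2091.

1.2091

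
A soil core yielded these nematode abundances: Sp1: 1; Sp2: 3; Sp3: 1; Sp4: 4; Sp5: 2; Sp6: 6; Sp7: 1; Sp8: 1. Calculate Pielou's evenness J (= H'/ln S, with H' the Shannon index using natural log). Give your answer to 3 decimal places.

Total N = 1+3+1+4+2+6+1+1 = 19, so the proportions are 0.05263, 0.15789, 0.05263, 0.21053, 0.10526, 0.31579, 0.05263, 0.05263 (working shown to 5 dp, full precision carried).
H' = −Σ pᵢ ln pᵢ = −((-0.15497) + (-0.29145) + (-0.15497) + (-0.32803) + (-0.23698) + (-0.36400) + (-0.15497) + (-0.15497)) = 1.84034.
With S = 8 species, ln S = 2.07944, so J = 1.84034/2.07944 = 0.88502, i.e. 0.885 to 3 decimal places.

0.885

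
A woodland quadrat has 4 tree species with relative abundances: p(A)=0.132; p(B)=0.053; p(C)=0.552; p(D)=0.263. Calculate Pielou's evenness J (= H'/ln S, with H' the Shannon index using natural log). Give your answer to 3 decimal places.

H' = −Σ pᵢ ln pᵢ = −((-0.26729) + (-0.15569) + (-0.32800) + (-0.35126)) = 1.10224 (working shown to 5 dp, full precision carried).
With S = 4 species, ln S = 1.38629, so J = 1.10224/1.38629 = 0.79510, i.e. 0.795 to 3 decimal places.

0.795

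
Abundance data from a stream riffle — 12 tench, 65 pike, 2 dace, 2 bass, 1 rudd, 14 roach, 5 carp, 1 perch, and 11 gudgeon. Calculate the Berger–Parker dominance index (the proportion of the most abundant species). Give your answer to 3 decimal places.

Total N = 12+65+2+2+1+14+5+1+11 = 113, so the proportions are 0.10619, 0.57522, 0.0177, 0.0177, 0.00885, 0.12389, 0.04425, 0.00885, 0.09735 (working shown to 5 dp, full precision carried).
The largest proportion is 0.57522, i.e. d = 0.575 to 3 decimal places.

0.575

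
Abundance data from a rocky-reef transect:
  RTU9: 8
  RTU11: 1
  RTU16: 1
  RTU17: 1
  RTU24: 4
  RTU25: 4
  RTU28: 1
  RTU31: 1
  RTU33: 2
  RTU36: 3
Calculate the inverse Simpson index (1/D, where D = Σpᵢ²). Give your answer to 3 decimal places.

5.930

Total N = 8+1+1+1+4+4+1+1+2+3 = 26, so the proportions are 0.3076923, 0.0384615, 0.0384615, 0.0384615, 0.1538462, 0.1538462, 0.0384615, 0.0384615, 0.0769231, 0.1153846 (working shown to 7 dp, full precision carried).
D = 0.3076923² + 0.0384615² + 0.0384615² + 0.0384615² + 0.1538462² + 0.1538462² + 0.0384615² + 0.0384615² + 0.0769231² + 0.1153846² = 0.0946746 + 0.0014793 + 0.0014793 + 0.0014793 + 0.0236686 + 0.0236686 + 0.0014793 + 0.0014793 + 0.0059172 + 0.0133136 = 0.1686391.
So 1/D = 5.92982, i.e. 5.930 to 3 decimal places.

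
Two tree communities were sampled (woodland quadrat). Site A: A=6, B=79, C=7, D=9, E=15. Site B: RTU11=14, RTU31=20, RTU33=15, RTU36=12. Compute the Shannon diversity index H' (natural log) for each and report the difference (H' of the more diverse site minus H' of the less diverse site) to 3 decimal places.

0.321

Site A: N=116, proportions 0.05172, 0.68103, 0.06034, 0.07759, 0.12931, giving H' = 1.04709 (working shown to 5 dp, full precision carried).
Site B: N=61, proportions 0.22951, 0.32787, 0.2459, 0.19672, giving H' = 1.36823.
Difference = |1.04709 − 1.36823| = 0.32114, i.e. 0.321 to 3 decimal places.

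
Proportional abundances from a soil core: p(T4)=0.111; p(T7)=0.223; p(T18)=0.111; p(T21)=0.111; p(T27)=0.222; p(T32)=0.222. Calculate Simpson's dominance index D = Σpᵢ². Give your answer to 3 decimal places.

D = 0.111² + 0.223² + 0.111² + 0.111² + 0.222² + 0.222² = 0.01232 + 0.04973 + 0.01232 + 0.01232 + 0.04928 + 0.04928 = 0.18526 (working shown to 5 dp, full precision carried).
To 3 decimal places, D = 0.185.

0.185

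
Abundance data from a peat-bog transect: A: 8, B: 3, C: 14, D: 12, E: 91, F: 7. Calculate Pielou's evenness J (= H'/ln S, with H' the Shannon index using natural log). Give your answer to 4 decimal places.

0.6259

Total N = 8+3+14+12+91+7 = 135, so the proportions are 0.059259, 0.022222, 0.103704, 0.088889, 0.674074, 0.051852 (working shown to 6 dp, full precision carried).
H' = −Σ pᵢ ln pᵢ = −((-0.167457) + (-0.084592) + (-0.235015) + (-0.215144) + (-0.265865) + (-0.153449)) = 1.121522.
With S = 6 species, ln S = 1.791759, so J = 1.121522/1.791759 = 0.625933, i.e. 0.6259 to 4 decimal places.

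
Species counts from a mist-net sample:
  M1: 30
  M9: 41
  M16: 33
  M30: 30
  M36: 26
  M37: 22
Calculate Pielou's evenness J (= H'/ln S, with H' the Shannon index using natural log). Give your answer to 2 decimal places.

Total N = 30+41+33+30+26+22 = 182, so the proportions are 0.1648, 0.2253, 0.1813, 0.1648, 0.1429, 0.1209 (working shown to 4 dp, full precision carried).
H' = −Σ pᵢ ln pᵢ = −((-0.2972) + (-0.3358) + (-0.3096) + (-0.2972) + (-0.2780) + (-0.2554)) = 1.7731.
With S = 6 species, ln S = 1.7918, so J = 1.7731/1.7918 = 0.9896, i.e. 0.99 to 2 decimal places.

0.99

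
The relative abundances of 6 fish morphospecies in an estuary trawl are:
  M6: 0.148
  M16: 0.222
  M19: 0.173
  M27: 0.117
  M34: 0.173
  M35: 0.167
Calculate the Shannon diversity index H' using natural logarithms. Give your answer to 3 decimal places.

1.774

Each pᵢ ln pᵢ term (working shown to 5 dp, full precision carried): 0.148×(-1.91054)=-0.28276, 0.222×(-1.50508)=-0.33413, 0.173×(-1.75446)=-0.30352, 0.117×(-2.14558)=-0.25103, 0.173×(-1.75446)=-0.30352, 0.167×(-1.78976)=-0.29889.
Sum = -1.77386, so H' = 1.774.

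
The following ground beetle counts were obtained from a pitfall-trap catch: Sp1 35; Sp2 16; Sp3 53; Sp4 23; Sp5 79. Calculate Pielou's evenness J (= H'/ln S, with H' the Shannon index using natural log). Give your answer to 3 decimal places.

Total N = 35+16+53+23+79 = 206, so the proportions are 0.1699, 0.07767, 0.25728, 0.11165, 0.3835 (working shown to 5 dp, full precision carried).
H' = −Σ pᵢ ln pᵢ = −((-0.30116) + (-0.19847) + (-0.34928) + (-0.24478) + (-0.36755)) = 1.46124.
With S = 5 species, ln S = 1.60944, so J = 1.46124/1.60944 = 0.90792, i.e. 0.908 to 3 decimal places.

0.908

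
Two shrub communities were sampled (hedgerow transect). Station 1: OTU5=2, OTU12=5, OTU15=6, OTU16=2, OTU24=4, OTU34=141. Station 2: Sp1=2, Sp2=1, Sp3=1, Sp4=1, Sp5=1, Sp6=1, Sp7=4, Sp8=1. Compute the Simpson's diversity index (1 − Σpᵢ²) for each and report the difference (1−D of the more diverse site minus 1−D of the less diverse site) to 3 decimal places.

Station 1: N=160, proportions 0.0125, 0.03125, 0.0375, 0.0125, 0.025, 0.88125, giving 1−D = 0.220078 (working shown to 6 dp, full precision carried).
Station 2: N=12, proportions 0.166667, 0.083333, 0.083333, 0.083333, 0.083333, 0.083333, 0.333333, 0.083333, giving 1−D = 0.819444.
Difference = |0.220078 − 0.819444| = 0.599366, i.e. 0.599 to 3 decimal places.

0.599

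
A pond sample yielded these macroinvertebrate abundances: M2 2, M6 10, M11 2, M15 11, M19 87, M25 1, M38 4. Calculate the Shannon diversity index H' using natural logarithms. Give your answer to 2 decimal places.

0.95

Total N = 2+10+2+11+87+1+4 = 117, so the proportions are 0.0171, 0.0855, 0.0171, 0.094, 0.7436, 0.0085, 0.0342 (working shown to 4 dp, full precision carried).
Each pᵢ ln pᵢ term: 0.0171×(-4.0690)=-0.0696, 0.0855×(-2.4596)=-0.2102, 0.0171×(-4.0690)=-0.0696, 0.094×(-2.3643)=-0.2223, 0.7436×(-0.2963)=-0.2203, 0.0085×(-4.7622)=-0.0407, 0.0342×(-3.3759)=-0.1154.
Sum = -0.9480, so H' = 0.95.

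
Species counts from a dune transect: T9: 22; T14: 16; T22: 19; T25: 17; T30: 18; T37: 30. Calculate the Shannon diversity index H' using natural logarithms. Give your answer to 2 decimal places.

1.77

Total N = 22+16+19+17+18+30 = 122, so the proportions are 0.1803, 0.1311, 0.1557, 0.1393, 0.1475, 0.2459 (working shown to 4 dp, full precision carried).
Each pᵢ ln pᵢ term: 0.1803×(-1.7130)=-0.3089, 0.1311×(-2.0314)=-0.2664, 0.1557×(-1.8596)=-0.2896, 0.1393×(-1.9708)=-0.2746, 0.1475×(-1.9136)=-0.2823, 0.2459×(-1.4028)=-0.3450.
Sum = -1.7668, so H' = 1.77.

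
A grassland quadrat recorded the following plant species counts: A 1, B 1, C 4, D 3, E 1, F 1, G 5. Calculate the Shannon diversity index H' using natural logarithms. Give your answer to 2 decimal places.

1.72

Total N = 1+1+4+3+1+1+5 = 16, so the proportions are 0.0625, 0.0625, 0.25, 0.1875, 0.0625, 0.0625, 0.3125 (working shown to 4 dp, full precision carried).
Each pᵢ ln pᵢ term: 0.0625×(-2.7726)=-0.1733, 0.0625×(-2.7726)=-0.1733, 0.25×(-1.3863)=-0.3466, 0.1875×(-1.6740)=-0.3139, 0.0625×(-2.7726)=-0.1733, 0.0625×(-2.7726)=-0.1733, 0.3125×(-1.1632)=-0.3635.
Sum = -1.7171, so H' = 1.72.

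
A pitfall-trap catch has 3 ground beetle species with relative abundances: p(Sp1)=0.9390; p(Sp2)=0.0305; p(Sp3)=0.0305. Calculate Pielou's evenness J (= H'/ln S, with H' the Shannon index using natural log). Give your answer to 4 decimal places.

H' = −Σ pᵢ ln pᵢ = −((-0.059100) + (-0.106446) + (-0.106446)) = 0.271992 (working shown to 6 dp, full precision carried).
With S = 3 species, ln S = 1.098612, so J = 0.271992/1.098612 = 0.247578, i.e. 0.2476 to 4 decimal places.

0.2476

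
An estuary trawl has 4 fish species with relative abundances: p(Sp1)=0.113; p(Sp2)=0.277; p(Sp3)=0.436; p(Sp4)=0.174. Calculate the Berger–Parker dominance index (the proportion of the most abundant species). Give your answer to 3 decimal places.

0.436

The largest proportion is 0.436, i.e. d = 0.436 to 3 decimal places.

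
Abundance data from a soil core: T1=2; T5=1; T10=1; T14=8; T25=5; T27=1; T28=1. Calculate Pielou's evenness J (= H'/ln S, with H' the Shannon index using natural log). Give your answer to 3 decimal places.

Total N = 2+1+1+8+5+1+1 = 19, so the proportions are 0.10526, 0.05263, 0.05263, 0.42105, 0.26316, 0.05263, 0.05263 (working shown to 5 dp, full precision carried).
H' = −Σ pᵢ ln pᵢ = −((-0.23698) + (-0.15497) + (-0.15497) + (-0.36421) + (-0.35132) + (-0.15497) + (-0.15497)) = 1.57239.
With S = 7 species, ln S = 1.94591, so J = 1.57239/1.94591 = 0.80805, i.e. 0.808 to 3 decimal places.

0.808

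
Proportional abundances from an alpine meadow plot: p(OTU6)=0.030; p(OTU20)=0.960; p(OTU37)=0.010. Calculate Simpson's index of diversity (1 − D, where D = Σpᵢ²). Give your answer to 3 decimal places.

0.077

D = 0.03² + 0.96² + 0.01² = 0.00090 + 0.92160 + 0.00010 = 0.92260 (working shown to 5 dp, full precision carried).
So 1 − D = 0.07740, i.e. 0.077 to 3 decimal places.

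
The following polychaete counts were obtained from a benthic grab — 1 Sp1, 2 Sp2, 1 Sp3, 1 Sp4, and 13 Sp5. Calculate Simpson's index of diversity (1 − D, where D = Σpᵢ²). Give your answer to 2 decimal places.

0.46

Total N = 1+2+1+1+13 = 18, so the proportions are 0.0556, 0.1111, 0.0556, 0.0556, 0.7222 (working shown to 4 dp, full precision carried).
D = 0.0556² + 0.1111² + 0.0556² + 0.0556² + 0.7222² = 0.0031 + 0.0123 + 0.0031 + 0.0031 + 0.5216 = 0.5432.
So 1 − D = 0.4568, i.e. 0.46 to 2 decimal places.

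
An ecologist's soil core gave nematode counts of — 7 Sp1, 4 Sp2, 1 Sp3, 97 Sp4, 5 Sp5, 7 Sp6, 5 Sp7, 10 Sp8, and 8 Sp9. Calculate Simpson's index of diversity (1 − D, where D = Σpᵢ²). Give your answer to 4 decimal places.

0.5304

Total N = 7+4+1+97+5+7+5+10+8 = 144, so the proportions are 0.048611, 0.027778, 0.006944, 0.673611, 0.034722, 0.048611, 0.034722, 0.069444, 0.055556 (working shown to 6 dp, full precision carried).
D = 0.048611² + 0.027778² + 0.006944² + 0.673611² + 0.034722² + 0.048611² + 0.034722² + 0.069444² + 0.055556² = 0.002363 + 0.000772 + 0.000048 + 0.453752 + 0.001206 + 0.002363 + 0.001206 + 0.004823 + 0.003086 = 0.469618.
So 1 − D = 0.530382, i.e. 0.5304 to 4 decimal places.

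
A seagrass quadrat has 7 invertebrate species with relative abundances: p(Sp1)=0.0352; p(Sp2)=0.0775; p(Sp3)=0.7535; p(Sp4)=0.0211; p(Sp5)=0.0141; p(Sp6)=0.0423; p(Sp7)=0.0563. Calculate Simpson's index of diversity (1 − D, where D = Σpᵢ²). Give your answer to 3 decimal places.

0.419

D = 0.0352² + 0.0775² + 0.7535² + 0.0211² + 0.0141² + 0.0423² + 0.0563² = 0.00124 + 0.00601 + 0.56776 + 0.00045 + 0.00020 + 0.00179 + 0.00317 = 0.58061 (working shown to 5 dp, full precision carried).
So 1 − D = 0.41939, i.e. 0.419 to 3 decimal places.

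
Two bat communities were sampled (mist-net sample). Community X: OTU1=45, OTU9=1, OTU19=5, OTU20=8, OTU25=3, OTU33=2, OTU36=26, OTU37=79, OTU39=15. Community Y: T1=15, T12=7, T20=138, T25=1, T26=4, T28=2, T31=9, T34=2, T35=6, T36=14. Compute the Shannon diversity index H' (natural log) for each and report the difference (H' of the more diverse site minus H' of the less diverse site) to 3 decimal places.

Community X: N=184, proportions 0.244565, 0.005435, 0.027174, 0.043478, 0.016304, 0.01087, 0.141304, 0.429348, 0.081522, giving H' = 1.567206 (working shown to 6 dp, full precision carried).
Community Y: N=198, proportions 0.075758, 0.035354, 0.69697, 0.005051, 0.020202, 0.010101, 0.045455, 0.010101, 0.030303, 0.070707, giving H' = 1.197392.
Difference = |1.567206 − 1.197392| = 0.369814, i.e. 0.370 to 3 decimal places.

0.370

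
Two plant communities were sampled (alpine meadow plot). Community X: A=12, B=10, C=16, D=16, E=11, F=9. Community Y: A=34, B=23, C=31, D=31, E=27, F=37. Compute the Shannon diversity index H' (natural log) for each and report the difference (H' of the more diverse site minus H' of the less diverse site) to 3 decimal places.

0.013

Community X: N=74, proportions 0.162162, 0.135135, 0.216216, 0.216216, 0.148649, 0.121622, giving H' = 1.767316 (working shown to 6 dp, full precision carried).
Community Y: N=183, proportions 0.185792, 0.125683, 0.169399, 0.169399, 0.147541, 0.202186, giving H' = 1.780462.
Difference = |1.767316 − 1.780462| = 0.013146, i.e. 0.013 to 3 decimal places.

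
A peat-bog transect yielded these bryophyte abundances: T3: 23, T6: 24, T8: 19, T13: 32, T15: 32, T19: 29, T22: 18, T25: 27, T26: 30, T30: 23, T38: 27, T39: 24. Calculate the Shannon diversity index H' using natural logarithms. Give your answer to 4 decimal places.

2.4696

Total N = 23+24+19+32+32+29+18+27+30+23+27+24 = 308, so the proportions are 0.074675, 0.077922, 0.061688, 0.103896, 0.103896, 0.094156, 0.058442, 0.087662, 0.097403, 0.074675, 0.087662, 0.077922 (working shown to 6 dp, full precision carried).
Each pᵢ ln pᵢ term: 0.074675×(-2.594606)=-0.193753, 0.077922×(-2.552046)=-0.198861, 0.061688×(-2.785661)=-0.171843, 0.103896×(-2.264364)=-0.235259, 0.103896×(-2.264364)=-0.235259, 0.094156×(-2.362804)=-0.222472, 0.058442×(-2.839728)=-0.165958, 0.087662×(-2.434263)=-0.213393, 0.097403×(-2.328902)=-0.226841, 0.074675×(-2.594606)=-0.193753, 0.087662×(-2.434263)=-0.213393, 0.077922×(-2.552046)=-0.198861.
Sum = -2.469645, so H' = 2.4696.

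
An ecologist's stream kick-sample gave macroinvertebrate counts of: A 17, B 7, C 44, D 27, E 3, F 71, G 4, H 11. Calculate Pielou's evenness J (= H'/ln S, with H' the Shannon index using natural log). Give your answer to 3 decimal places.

Total N = 17+7+44+27+3+71+4+11 = 184, so the proportions are 0.09239, 0.03804, 0.23913, 0.14674, 0.0163, 0.38587, 0.02174, 0.05978 (working shown to 5 dp, full precision carried).
H' = −Σ pᵢ ln pᵢ = −((-0.22005) + (-0.12437) + (-0.34213) + (-0.28161) + (-0.06711) + (-0.36745) + (-0.08323) + (-0.16841)) = 1.65436.
With S = 8 species, ln S = 2.07944, so J = 1.65436/2.07944 = 0.79558, i.e. 0.796 to 3 decimal places.

0.796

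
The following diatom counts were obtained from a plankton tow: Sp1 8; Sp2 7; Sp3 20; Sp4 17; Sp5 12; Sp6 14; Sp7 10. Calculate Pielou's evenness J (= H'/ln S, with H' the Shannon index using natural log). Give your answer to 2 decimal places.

Total N = 8+7+20+17+12+14+10 = 88, so the proportions are 0.0909, 0.0795, 0.2273, 0.1932, 0.1364, 0.1591, 0.1136 (working shown to 4 dp, full precision carried).
H' = −Σ pᵢ ln pᵢ = −((-0.2180) + (-0.2014) + (-0.3367) + (-0.3176) + (-0.2717) + (-0.2925) + (-0.2471)) = 1.8850.
With S = 7 species, ln S = 1.9459, so J = 1.8850/1.9459 = 0.9687, i.e. 0.97 to 2 decimal places.

0.97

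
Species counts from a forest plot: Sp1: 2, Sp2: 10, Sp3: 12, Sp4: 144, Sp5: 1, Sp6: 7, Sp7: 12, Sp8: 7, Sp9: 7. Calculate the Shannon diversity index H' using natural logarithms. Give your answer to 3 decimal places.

Total N = 2+10+12+144+1+7+12+7+7 = 202, so the proportions are 0.0099, 0.0495, 0.05941, 0.71287, 0.00495, 0.03465, 0.05941, 0.03465, 0.03465 (working shown to 5 dp, full precision carried).
Each pᵢ ln pᵢ term: 0.0099×(-4.61512)=-0.04569, 0.0495×(-3.00568)=-0.14880, 0.05941×(-2.82336)=-0.16772, 0.71287×(-0.33845)=-0.24127, 0.00495×(-5.30827)=-0.02628, 0.03465×(-3.36236)=-0.11652, 0.05941×(-2.82336)=-0.16772, 0.03465×(-3.36236)=-0.11652, 0.03465×(-3.36236)=-0.11652.
Sum = -1.14704, so H' = 1.147.

1.147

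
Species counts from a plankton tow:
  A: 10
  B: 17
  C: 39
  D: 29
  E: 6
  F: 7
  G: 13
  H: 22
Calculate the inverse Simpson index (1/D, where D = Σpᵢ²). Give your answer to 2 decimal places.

Total N = 10+17+39+29+6+7+13+22 = 143, so the proportions are 0.06993, 0.118881, 0.272727, 0.202797, 0.041958, 0.048951, 0.090909, 0.153846 (working shown to 6 dp, full precision carried).
D = 0.06993² + 0.118881² + 0.272727² + 0.202797² + 0.041958² + 0.048951² + 0.090909² + 0.153846² = 0.004890 + 0.014133 + 0.074380 + 0.041127 + 0.001760 + 0.002396 + 0.008264 + 0.023669 = 0.170620.
So 1/D = 5.8610, i.e. 5.86 to 2 decimal places.

5.86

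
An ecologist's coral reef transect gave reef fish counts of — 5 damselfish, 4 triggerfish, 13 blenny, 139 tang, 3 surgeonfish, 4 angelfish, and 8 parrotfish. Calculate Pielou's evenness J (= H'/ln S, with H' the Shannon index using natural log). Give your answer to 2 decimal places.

Total N = 5+4+13+139+3+4+8 = 176, so the proportions are 0.0284, 0.0227, 0.0739, 0.7898, 0.017, 0.0227, 0.0455 (working shown to 4 dp, full precision carried).
H' = −Σ pᵢ ln pᵢ = −((-0.1012) + (-0.0860) + (-0.1925) + (-0.1864) + (-0.0694) + (-0.0860) + (-0.1405)) = 0.8619.
With S = 7 species, ln S = 1.9459, so J = 0.8619/1.9459 = 0.4429, i.e. 0.44 to 2 decimal places.

0.44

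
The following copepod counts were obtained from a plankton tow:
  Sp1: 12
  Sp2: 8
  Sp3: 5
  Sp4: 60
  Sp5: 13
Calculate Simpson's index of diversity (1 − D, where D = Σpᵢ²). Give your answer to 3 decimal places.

Total N = 12+8+5+60+13 = 98, so the proportions are 0.12245, 0.08163, 0.05102, 0.61224, 0.13265 (working shown to 5 dp, full precision carried).
D = 0.12245² + 0.08163² + 0.05102² + 0.61224² + 0.13265² = 0.01499 + 0.00666 + 0.00260 + 0.37484 + 0.01760 = 0.41670.
So 1 − D = 0.58330, i.e. 0.583 to 3 decimal places.

0.583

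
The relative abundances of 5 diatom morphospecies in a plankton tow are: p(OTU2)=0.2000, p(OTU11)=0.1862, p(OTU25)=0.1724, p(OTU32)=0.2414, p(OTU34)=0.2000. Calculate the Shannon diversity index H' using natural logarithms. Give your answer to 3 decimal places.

Each pᵢ ln pᵢ term (working shown to 5 dp, full precision carried): 0.2×(-1.60944)=-0.32189, 0.1862×(-1.68093)=-0.31299, 0.1724×(-1.75794)=-0.30307, 0.2414×(-1.42130)=-0.34310, 0.2×(-1.60944)=-0.32189.
Sum = -1.60294, so H' = 1.603.

1.603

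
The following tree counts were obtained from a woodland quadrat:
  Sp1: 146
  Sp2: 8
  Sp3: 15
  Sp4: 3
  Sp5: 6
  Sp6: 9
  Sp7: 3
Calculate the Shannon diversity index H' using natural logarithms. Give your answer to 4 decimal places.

0.9208

Total N = 146+8+15+3+6+9+3 = 190, so the proportions are 0.768421, 0.042105, 0.078947, 0.015789, 0.031579, 0.047368, 0.015789 (working shown to 6 dp, full precision carried).
Each pᵢ ln pᵢ term: 0.768421×(-0.263417)=-0.202416, 0.042105×(-3.167583)=-0.133372, 0.078947×(-2.538974)=-0.200445, 0.015789×(-4.148412)=-0.065501, 0.031579×(-3.455265)=-0.109114, 0.047368×(-3.049799)=-0.144464, 0.015789×(-4.148412)=-0.065501.
Sum = -0.920813, so H' = 0.9208.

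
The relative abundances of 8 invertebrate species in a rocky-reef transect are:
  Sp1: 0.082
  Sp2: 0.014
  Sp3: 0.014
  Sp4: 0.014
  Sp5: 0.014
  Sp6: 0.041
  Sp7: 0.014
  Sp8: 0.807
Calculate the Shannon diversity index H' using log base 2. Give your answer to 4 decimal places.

Each pᵢ log₂ pᵢ term (working shown to 6 dp, full precision carried): 0.082×(-3.608232)=-0.295875, 0.014×(-6.158429)=-0.086218, 0.014×(-6.158429)=-0.086218, 0.014×(-6.158429)=-0.086218, 0.014×(-6.158429)=-0.086218, 0.041×(-4.608232)=-0.188938, 0.014×(-6.158429)=-0.086218, 0.807×(-0.309359)=-0.249653.
Sum = -1.165556, so H' = 1.1656.

1.1656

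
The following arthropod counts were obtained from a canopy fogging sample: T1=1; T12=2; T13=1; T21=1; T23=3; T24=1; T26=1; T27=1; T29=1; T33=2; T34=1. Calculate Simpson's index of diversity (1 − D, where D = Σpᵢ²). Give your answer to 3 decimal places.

0.889

Total N = 1+2+1+1+3+1+1+1+1+2+1 = 15, so the proportions are 0.06667, 0.13333, 0.06667, 0.06667, 0.2, 0.06667, 0.06667, 0.06667, 0.06667, 0.13333, 0.06667 (working shown to 5 dp, full precision carried).
D = 0.06667² + 0.13333² + 0.06667² + 0.06667² + 0.2² + 0.06667² + 0.06667² + 0.06667² + 0.06667² + 0.13333² + 0.06667² = 0.00444 + 0.01778 + 0.00444 + 0.00444 + 0.04000 + 0.00444 + 0.00444 + 0.00444 + 0.00444 + 0.01778 + 0.00444 = 0.11111.
So 1 − D = 0.88889, i.e. 0.889 to 3 decimal places.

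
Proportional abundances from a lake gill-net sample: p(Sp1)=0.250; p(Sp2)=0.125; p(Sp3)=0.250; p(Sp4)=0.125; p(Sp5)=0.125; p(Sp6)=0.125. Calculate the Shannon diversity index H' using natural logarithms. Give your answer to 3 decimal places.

Each pᵢ ln pᵢ term (working shown to 5 dp, full precision carried): 0.25×(-1.38629)=-0.34657, 0.125×(-2.07944)=-0.25993, 0.25×(-1.38629)=-0.34657, 0.125×(-2.07944)=-0.25993, 0.125×(-2.07944)=-0.25993, 0.125×(-2.07944)=-0.25993.
Sum = -1.73287, so H' = 1.733.

1.733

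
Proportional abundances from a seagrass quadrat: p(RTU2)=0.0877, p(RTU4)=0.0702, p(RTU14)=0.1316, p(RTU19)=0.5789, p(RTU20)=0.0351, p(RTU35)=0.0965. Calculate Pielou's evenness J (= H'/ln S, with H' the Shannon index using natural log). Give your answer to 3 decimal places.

0.740

H' = −Σ pᵢ ln pᵢ = −((-0.21345) + (-0.18648) + (-0.26688) + (-0.31644) + (-0.11757) + (-0.22564)) = 1.32646 (working shown to 5 dp, full precision carried).
With S = 6 species, ln S = 1.79176, so J = 1.32646/1.79176 = 0.74031, i.e. 0.740 to 3 decimal places.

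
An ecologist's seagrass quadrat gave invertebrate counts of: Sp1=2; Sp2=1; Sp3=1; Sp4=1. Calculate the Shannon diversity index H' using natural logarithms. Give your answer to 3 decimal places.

Total N = 2+1+1+1 = 5, so the proportions are 0.4, 0.2, 0.2, 0.2 (working shown to 5 dp, full precision carried).
Each pᵢ ln pᵢ term: 0.4×(-0.91629)=-0.36652, 0.2×(-1.60944)=-0.32189, 0.2×(-1.60944)=-0.32189, 0.2×(-1.60944)=-0.32189.
Sum = -1.33218, so H' = 1.332.

1.332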